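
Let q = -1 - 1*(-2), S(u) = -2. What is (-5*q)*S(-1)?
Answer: 10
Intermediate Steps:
q = 1 (q = -1 + 2 = 1)
(-5*q)*S(-1) = -5*1*(-2) = -5*(-2) = 10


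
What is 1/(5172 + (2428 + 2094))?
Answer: 1/9694 ≈ 0.00010316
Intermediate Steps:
1/(5172 + (2428 + 2094)) = 1/(5172 + 4522) = 1/9694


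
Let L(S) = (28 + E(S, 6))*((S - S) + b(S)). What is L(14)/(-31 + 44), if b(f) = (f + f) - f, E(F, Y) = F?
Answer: 588/13 ≈ 45.231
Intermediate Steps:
b(f) = f (b(f) = 2*f - f = f)
L(S) = S*(28 + S) (L(S) = (28 + S)*((S - S) + S) = (28 + S)*(0 + S) = (28 + S)*S = S*(28 + S))
L(14)/(-31 + 44) = (14*(28 + 14))/(-31 + 44) = (14*42)/13 = 588*(1/13) = 588/13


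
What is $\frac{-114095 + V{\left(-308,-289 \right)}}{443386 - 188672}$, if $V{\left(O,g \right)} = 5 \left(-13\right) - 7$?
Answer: $- \frac{114167}{254714} \approx -0.44822$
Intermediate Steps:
$V{\left(O,g \right)} = -72$ ($V{\left(O,g \right)} = -65 - 7 = -72$)
$\frac{-114095 + V{\left(-308,-289 \right)}}{443386 - 188672} = \frac{-114095 - 72}{443386 - 188672} = - \frac{114167}{254714}$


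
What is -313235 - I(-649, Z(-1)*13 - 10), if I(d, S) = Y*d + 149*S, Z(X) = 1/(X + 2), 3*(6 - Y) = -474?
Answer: -207246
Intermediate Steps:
Y = 164 (Y = 6 - ⅓*(-474) = 6 + 158 = 164)
Z(X) = 1/(2 + X)
I(d, S) = 149*S + 164*d (I(d, S) = 164*d + 149*S = 149*S + 164*d)
-313235 - I(-649, Z(-1)*13 - 10) = -313235 - (149*(13/(2 - 1) - 10) + 164*(-649)) = -313235 - (149*(13/1 - 10) - 106436) = -313235 - (149*(1*13 - 10) - 106436) = -313235 - (149*(13 - 10) - 106436) = -313235 - (149*3 - 106436) = -313235 - (447 - 106436) = -313235 - 1*(-105989) = -313235 + 105989 = -207246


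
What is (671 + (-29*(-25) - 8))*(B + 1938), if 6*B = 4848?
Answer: 3811448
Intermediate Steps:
B = 808 (B = (⅙)*4848 = 808)
(671 + (-29*(-25) - 8))*(B + 1938) = (671 + (-29*(-25) - 8))*(808 + 1938) = (671 + (725 - 8))*2746 = (671 + 717)*2746 = 1388*2746 = 3811448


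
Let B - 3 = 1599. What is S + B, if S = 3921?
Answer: 5523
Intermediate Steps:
B = 1602 (B = 3 + 1599 = 1602)
S + B = 3921 + 1602 = 5523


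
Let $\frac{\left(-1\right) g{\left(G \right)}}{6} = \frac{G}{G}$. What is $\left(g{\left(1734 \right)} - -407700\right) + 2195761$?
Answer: $2603455$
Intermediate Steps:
$g{\left(G \right)} = -6$ ($g{\left(G \right)} = - 6 \frac{G}{G} = \left(-6\right) 1 = -6$)
$\left(g{\left(1734 \right)} - -407700\right) + 2195761 = \left(-6 - -407700\right) + 2195761 = \left(-6 + 407700\right) + 2195761 = 407694 + 2195761 = 2603455$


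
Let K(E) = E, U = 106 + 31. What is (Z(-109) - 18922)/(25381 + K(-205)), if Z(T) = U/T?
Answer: -687545/914728 ≈ -0.75164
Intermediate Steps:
U = 137
Z(T) = 137/T
(Z(-109) - 18922)/(25381 + K(-205)) = (137/(-109) - 18922)/(25381 - 205) = (137*(-1/109) - 18922)/25176 = (-137/109 - 18922)*(1/25176) = -2062635/109*1/25176 = -687545/914728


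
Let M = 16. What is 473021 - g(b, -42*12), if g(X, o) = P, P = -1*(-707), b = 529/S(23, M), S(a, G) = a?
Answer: 472314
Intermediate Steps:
b = 23 (b = 529/23 = 529*(1/23) = 23)
P = 707
g(X, o) = 707
473021 - g(b, -42*12) = 473021 - 1*707 = 473021 - 707 = 472314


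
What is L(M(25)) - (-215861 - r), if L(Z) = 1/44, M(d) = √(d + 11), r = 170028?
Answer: 16979117/44 ≈ 3.8589e+5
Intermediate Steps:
M(d) = √(11 + d)
L(Z) = 1/44
L(M(25)) - (-215861 - r) = 1/44 - (-215861 - 1*170028) = 1/44 - (-215861 - 170028) = 1/44 - 1*(-385889) = 1/44 + 385889 = 16979117/44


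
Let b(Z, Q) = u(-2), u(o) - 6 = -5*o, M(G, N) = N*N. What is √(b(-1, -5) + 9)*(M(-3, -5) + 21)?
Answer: 230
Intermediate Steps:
M(G, N) = N²
u(o) = 6 - 5*o
b(Z, Q) = 16 (b(Z, Q) = 6 - 5*(-2) = 6 + 10 = 16)
√(b(-1, -5) + 9)*(M(-3, -5) + 21) = √(16 + 9)*((-5)² + 21) = √25*(25 + 21) = 5*46 = 230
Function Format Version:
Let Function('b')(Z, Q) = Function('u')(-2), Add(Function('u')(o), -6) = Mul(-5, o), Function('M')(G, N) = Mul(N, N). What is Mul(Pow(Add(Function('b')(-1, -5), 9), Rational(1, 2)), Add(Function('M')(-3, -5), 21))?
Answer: 230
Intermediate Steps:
Function('M')(G, N) = Pow(N, 2)
Function('u')(o) = Add(6, Mul(-5, o))
Function('b')(Z, Q) = 16 (Function('b')(Z, Q) = Add(6, Mul(-5, -2)) = Add(6, 10) = 16)
Mul(Pow(Add(Function('b')(-1, -5), 9), Rational(1, 2)), Add(Function('M')(-3, -5), 21)) = Mul(Pow(Add(16, 9), Rational(1, 2)), Add(Pow(-5, 2), 21)) = Mul(Pow(25, Rational(1, 2)), Add(25, 21)) = Mul(5, 46) = 230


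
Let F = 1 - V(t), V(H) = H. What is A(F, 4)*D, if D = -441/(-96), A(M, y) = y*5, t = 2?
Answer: 735/8 ≈ 91.875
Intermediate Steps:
F = -1 (F = 1 - 1*2 = 1 - 2 = -1)
A(M, y) = 5*y
D = 147/32 (D = -441*(-1/96) = 147/32 ≈ 4.5938)
A(F, 4)*D = (5*4)*(147/32) = 20*(147/32) = 735/8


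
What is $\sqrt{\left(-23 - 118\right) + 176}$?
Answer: $\sqrt{35} \approx 5.9161$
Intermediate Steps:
$\sqrt{\left(-23 - 118\right) + 176} = \sqrt{-141 + 176} = \sqrt{35}$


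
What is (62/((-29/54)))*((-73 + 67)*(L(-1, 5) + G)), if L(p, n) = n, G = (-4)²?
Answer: 421848/29 ≈ 14546.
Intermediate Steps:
G = 16
(62/((-29/54)))*((-73 + 67)*(L(-1, 5) + G)) = (62/((-29/54)))*((-73 + 67)*(5 + 16)) = (62/((-29*1/54)))*(-6*21) = (62/(-29/54))*(-126) = (62*(-54/29))*(-126) = -3348/29*(-126) = 421848/29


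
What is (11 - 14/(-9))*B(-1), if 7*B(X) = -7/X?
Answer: 113/9 ≈ 12.556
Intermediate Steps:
B(X) = -1/X (B(X) = (-7/X)/7 = -1/X)
(11 - 14/(-9))*B(-1) = (11 - 14/(-9))*(-1/(-1)) = (11 - 14*(-1/9))*(-1*(-1)) = (11 + 14/9)*1 = (113/9)*1 = 113/9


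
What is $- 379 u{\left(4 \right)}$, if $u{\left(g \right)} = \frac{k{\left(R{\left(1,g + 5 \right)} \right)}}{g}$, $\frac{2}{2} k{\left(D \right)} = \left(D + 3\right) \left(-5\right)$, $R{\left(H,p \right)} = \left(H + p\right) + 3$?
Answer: $7580$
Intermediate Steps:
$R{\left(H,p \right)} = 3 + H + p$
$k{\left(D \right)} = -15 - 5 D$ ($k{\left(D \right)} = \left(D + 3\right) \left(-5\right) = \left(3 + D\right) \left(-5\right) = -15 - 5 D$)
$u{\left(g \right)} = \frac{-60 - 5 g}{g}$ ($u{\left(g \right)} = \frac{-15 - 5 \left(3 + 1 + \left(g + 5\right)\right)}{g} = \frac{-15 - 5 \left(3 + 1 + \left(5 + g\right)\right)}{g} = \frac{-15 - 5 \left(9 + g\right)}{g} = \frac{-15 - \left(45 + 5 g\right)}{g} = \frac{-60 - 5 g}{g}$)
$- 379 u{\left(4 \right)} = - 379 \left(-5 - \frac{60}{4}\right) = - 379 \left(-5 - 15\right) = \left(-379\right) \left(-20\right) = 7580$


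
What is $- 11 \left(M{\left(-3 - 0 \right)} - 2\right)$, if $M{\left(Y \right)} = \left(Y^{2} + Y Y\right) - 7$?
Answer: $-99$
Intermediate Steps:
$M{\left(Y \right)} = -7 + 2 Y^{2}$ ($M{\left(Y \right)} = \left(Y^{2} + Y^{2}\right) - 7 = 2 Y^{2} - 7 = -7 + 2 Y^{2}$)
$- 11 \left(M{\left(-3 - 0 \right)} - 2\right) = - 11 \left(\left(-7 + 2 \left(-3 - 0\right)^{2}\right) - 2\right) = - 11 \left(\left(-7 + 2 \left(-3 + 0\right)^{2}\right) - 2\right) = - 11 \left(\left(-7 + 2 \left(-3\right)^{2}\right) - 2\right) = - 11 \left(\left(-7 + 2 \cdot 9\right) - 2\right) = - 11 \left(\left(-7 + 18\right) - 2\right) = - 11 \left(11 - 2\right) = \left(-11\right) 9 = -99$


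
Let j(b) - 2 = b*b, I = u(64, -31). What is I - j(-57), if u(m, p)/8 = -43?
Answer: -3595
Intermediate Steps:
u(m, p) = -344 (u(m, p) = 8*(-43) = -344)
I = -344
j(b) = 2 + b² (j(b) = 2 + b*b = 2 + b²)
I - j(-57) = -344 - (2 + (-57)²) = -344 - (2 + 3249) = -344 - 1*3251 = -344 - 3251 = -3595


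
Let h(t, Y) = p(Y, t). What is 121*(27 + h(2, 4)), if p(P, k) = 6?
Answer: 3993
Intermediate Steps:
h(t, Y) = 6
121*(27 + h(2, 4)) = 121*(27 + 6) = 121*33 = 3993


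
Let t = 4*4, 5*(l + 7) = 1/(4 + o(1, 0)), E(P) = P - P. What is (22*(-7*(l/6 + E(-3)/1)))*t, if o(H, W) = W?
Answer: 42812/15 ≈ 2854.1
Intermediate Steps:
E(P) = 0
l = -139/20 (l = -7 + 1/(5*(4 + 0)) = -7 + (1/5)/4 = -7 + (1/5)*(1/4) = -7 + 1/20 = -139/20 ≈ -6.9500)
t = 16
(22*(-7*(l/6 + E(-3)/1)))*t = (22*(-7*(-139/20/6 + 0/1)))*16 = (22*(-7*(-139/20*1/6 + 0*1)))*16 = (22*(-7*(-139/120 + 0)))*16 = (22*(-7*(-139/120)))*16 = (22*(973/120))*16 = (10703/60)*16 = 42812/15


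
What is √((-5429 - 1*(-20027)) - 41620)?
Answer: I*√27022 ≈ 164.38*I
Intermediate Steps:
√((-5429 - 1*(-20027)) - 41620) = √((-5429 + 20027) - 41620) = √(14598 - 41620) = √(-27022) = I*√27022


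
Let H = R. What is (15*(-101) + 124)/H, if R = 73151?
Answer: -107/5627 ≈ -0.019015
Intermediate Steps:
H = 73151
(15*(-101) + 124)/H = (15*(-101) + 124)/73151 = (-1515 + 124)*(1/73151) = -1391*1/73151 = -107/5627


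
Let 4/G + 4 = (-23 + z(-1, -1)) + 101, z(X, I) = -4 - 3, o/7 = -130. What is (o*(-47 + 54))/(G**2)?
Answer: -14297465/8 ≈ -1.7872e+6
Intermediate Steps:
o = -910 (o = 7*(-130) = -910)
z(X, I) = -7
G = 4/67 (G = 4/(-4 + ((-23 - 7) + 101)) = 4/(-4 + (-30 + 101)) = 4/(-4 + 71) = 4/67 ≈ 0.059702)
(o*(-47 + 54))/(G**2) = (-910*(-47 + 54))/((4/67)**2) = (-910*7)/(16/4489) = -6370*4489/16 = -14297465/8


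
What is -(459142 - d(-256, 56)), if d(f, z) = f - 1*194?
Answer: -459592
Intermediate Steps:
d(f, z) = -194 + f (d(f, z) = f - 194 = -194 + f)
-(459142 - d(-256, 56)) = -(459142 - (-194 - 256)) = -(459142 - 1*(-450)) = -(459142 + 450) = -1*459592 = -459592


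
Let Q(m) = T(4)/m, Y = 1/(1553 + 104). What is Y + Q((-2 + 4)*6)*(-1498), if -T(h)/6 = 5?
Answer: 6205466/1657 ≈ 3745.0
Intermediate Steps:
T(h) = -30 (T(h) = -6*5 = -30)
Y = 1/1657 ≈ 0.00060350
Q(m) = -30/m
Y + Q((-2 + 4)*6)*(-1498) = 1/1657 - 30*1/(6*(-2 + 4))*(-1498) = 1/1657 - 30/(2*6)*(-1498) = 1/1657 - 30/12*(-1498) = 1/1657 - 30*1/12*(-1498) = 1/1657 - 5/2*(-1498) = 1/1657 + 3745 = 6205466/1657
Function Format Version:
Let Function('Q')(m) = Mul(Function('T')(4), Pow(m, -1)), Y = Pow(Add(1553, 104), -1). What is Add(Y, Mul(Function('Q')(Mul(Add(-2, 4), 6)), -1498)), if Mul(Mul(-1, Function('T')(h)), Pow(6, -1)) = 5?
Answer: Rational(6205466, 1657) ≈ 3745.0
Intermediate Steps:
Function('T')(h) = -30 (Function('T')(h) = Mul(-6, 5) = -30)
Y = Rational(1, 1657) (Y = Pow(1657, -1) = Rational(1, 1657) ≈ 0.00060350)
Function('Q')(m) = Mul(-30, Pow(m, -1))
Add(Y, Mul(Function('Q')(Mul(Add(-2, 4), 6)), -1498)) = Add(Rational(1, 1657), Mul(Mul(-30, Pow(Mul(Add(-2, 4), 6), -1)), -1498)) = Add(Rational(1, 1657), Mul(Mul(-30, Pow(Mul(2, 6), -1)), -1498)) = Add(Rational(1, 1657), Mul(Mul(-30, Pow(12, -1)), -1498)) = Add(Rational(1, 1657), Mul(Mul(-30, Rational(1, 12)), -1498)) = Add(Rational(1, 1657), Mul(Rational(-5, 2), -1498)) = Add(Rational(1, 1657), 3745) = Rational(6205466, 1657)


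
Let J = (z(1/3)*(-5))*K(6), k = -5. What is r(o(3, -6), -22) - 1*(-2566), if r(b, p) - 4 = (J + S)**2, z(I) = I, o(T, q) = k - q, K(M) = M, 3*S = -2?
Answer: 24154/9 ≈ 2683.8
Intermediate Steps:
S = -2/3 (S = (1/3)*(-2) = -2/3 ≈ -0.66667)
o(T, q) = -5 - q
J = -10 (J = (-5/3)*6 = ((1/3)*(-5))*6 = -5/3*6 = -10)
r(b, p) = 1060/9 (r(b, p) = 4 + (-10 - 2/3)**2 = 4 + (-32/3)**2 = 4 + 1024/9 = 1060/9)
r(o(3, -6), -22) - 1*(-2566) = 1060/9 - 1*(-2566) = 1060/9 + 2566 = 24154/9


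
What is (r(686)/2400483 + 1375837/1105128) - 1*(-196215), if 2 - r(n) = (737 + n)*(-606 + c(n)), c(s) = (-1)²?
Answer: 173510482121444269/884280325608 ≈ 1.9622e+5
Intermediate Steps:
c(s) = 1
r(n) = 445887 + 605*n (r(n) = 2 - (737 + n)*(-606 + 1) = 2 - (737 + n)*(-605) = 2 - (-445885 - 605*n) = 2 + (445885 + 605*n) = 445887 + 605*n)
(r(686)/2400483 + 1375837/1105128) - 1*(-196215) = ((445887 + 605*686)/2400483 + 1375837/1105128) - 1*(-196215) = ((445887 + 415030)*(1/2400483) + 1375837*(1/1105128)) + 196215 = (860917*(1/2400483) + 1375837/1105128) + 196215 = (860917/2400483 + 1375837/1105128) + 196215 = 1418032270549/884280325608 + 196215 = 173510482121444269/884280325608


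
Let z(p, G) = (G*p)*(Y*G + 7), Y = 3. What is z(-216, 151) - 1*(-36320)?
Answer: -14967040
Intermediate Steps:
z(p, G) = G*p*(7 + 3*G) (z(p, G) = (G*p)*(3*G + 7) = (G*p)*(7 + 3*G) = G*p*(7 + 3*G))
z(-216, 151) - 1*(-36320) = 151*(-216)*(7 + 3*151) - 1*(-36320) = 151*(-216)*(7 + 453) + 36320 = 151*(-216)*460 + 36320 = -15003360 + 36320 = -14967040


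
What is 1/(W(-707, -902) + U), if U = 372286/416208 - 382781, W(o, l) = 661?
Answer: -208104/79520514337 ≈ -2.6170e-6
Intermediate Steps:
U = -79658071081/208104 (U = 372286*(1/416208) - 382781 = 186143/208104 - 382781 = -79658071081/208104 ≈ -3.8278e+5)
1/(W(-707, -902) + U) = 1/(661 - 79658071081/208104) = 1/(-79520514337/208104) = -208104/79520514337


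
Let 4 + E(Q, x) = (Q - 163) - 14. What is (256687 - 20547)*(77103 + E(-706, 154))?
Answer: 17997646240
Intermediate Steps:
E(Q, x) = -181 + Q (E(Q, x) = -4 + ((Q - 163) - 14) = -4 + ((-163 + Q) - 14) = -4 + (-177 + Q) = -181 + Q)
(256687 - 20547)*(77103 + E(-706, 154)) = (256687 - 20547)*(77103 + (-181 - 706)) = 236140*(77103 - 887) = 236140*76216 = 17997646240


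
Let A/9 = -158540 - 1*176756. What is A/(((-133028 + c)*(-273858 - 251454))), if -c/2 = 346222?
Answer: -5239/752830464 ≈ -6.9591e-6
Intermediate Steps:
c = -692444 (c = -2*346222 = -692444)
A = -3017664 (A = 9*(-158540 - 1*176756) = 9*(-158540 - 176756) = 9*(-335296) = -3017664)
A/(((-133028 + c)*(-273858 - 251454))) = -3017664*1/((-273858 - 251454)*(-133028 - 692444)) = -3017664/((-825472*(-525312))) = -3017664/433630347264 = -3017664*1/433630347264 = -5239/752830464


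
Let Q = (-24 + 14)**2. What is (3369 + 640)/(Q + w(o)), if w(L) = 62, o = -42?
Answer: 4009/162 ≈ 24.747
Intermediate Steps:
Q = 100 (Q = (-10)**2 = 100)
(3369 + 640)/(Q + w(o)) = (3369 + 640)/(100 + 62) = 4009/162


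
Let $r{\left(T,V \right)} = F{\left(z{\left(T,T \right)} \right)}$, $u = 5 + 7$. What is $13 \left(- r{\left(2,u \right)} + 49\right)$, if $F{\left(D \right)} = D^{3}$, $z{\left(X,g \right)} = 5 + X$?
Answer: $-3822$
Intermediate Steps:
$u = 12$
$r{\left(T,V \right)} = \left(5 + T\right)^{3}$
$13 \left(- r{\left(2,u \right)} + 49\right) = 13 \left(- \left(5 + 2\right)^{3} + 49\right) = 13 \left(- 7^{3} + 49\right) = 13 \left(\left(-1\right) 343 + 49\right) = 13 \left(-343 + 49\right) = 13 \left(-294\right) = -3822$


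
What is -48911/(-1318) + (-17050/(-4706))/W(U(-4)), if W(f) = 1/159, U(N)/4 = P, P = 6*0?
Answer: 1901603633/3101254 ≈ 613.17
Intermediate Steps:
P = 0
U(N) = 0 (U(N) = 4*0 = 0)
W(f) = 1/159
-48911/(-1318) + (-17050/(-4706))/W(U(-4)) = -48911/(-1318) + (-17050/(-4706))/(1/159) = -48911*(-1/1318) - 17050*(-1/4706)*159 = 48911/1318 + (8525/2353)*159 = 48911/1318 + 1355475/2353 = 1901603633/3101254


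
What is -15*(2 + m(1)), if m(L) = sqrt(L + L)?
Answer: -30 - 15*sqrt(2) ≈ -51.213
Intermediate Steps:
m(L) = sqrt(2)*sqrt(L) (m(L) = sqrt(2*L) = sqrt(2)*sqrt(L))
-15*(2 + m(1)) = -15*(2 + sqrt(2)*sqrt(1)) = -15*(2 + sqrt(2)*1) = -15*(2 + sqrt(2)) = -30 - 15*sqrt(2)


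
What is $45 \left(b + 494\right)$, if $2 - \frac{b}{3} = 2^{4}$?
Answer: $20340$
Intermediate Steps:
$b = -42$ ($b = 6 - 3 \cdot 2^{4} = 6 - 48 = -42$)
$45 \left(b + 494\right) = 45 \left(-42 + 494\right) = 45 \cdot 452 = 20340$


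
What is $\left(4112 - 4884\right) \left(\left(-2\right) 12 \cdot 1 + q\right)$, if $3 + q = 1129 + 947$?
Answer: $-1581828$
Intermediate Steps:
$q = 2073$ ($q = -3 + \left(1129 + 947\right) = -3 + 2076 = 2073$)
$\left(4112 - 4884\right) \left(\left(-2\right) 12 \cdot 1 + q\right) = \left(4112 - 4884\right) \left(\left(-2\right) 12 \cdot 1 + 2073\right) = - 772 \left(\left(-24\right) 1 + 2073\right) = - 772 \left(-24 + 2073\right) = \left(-772\right) 2049 = -1581828$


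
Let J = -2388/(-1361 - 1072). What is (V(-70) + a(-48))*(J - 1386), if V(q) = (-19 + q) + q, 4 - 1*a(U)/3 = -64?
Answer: -50546250/811 ≈ -62326.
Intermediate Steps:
a(U) = 204 (a(U) = 12 - 3*(-64) = 12 + 192 = 204)
J = 796/811 (J = -2388/(-2433) = -2388*(-1/2433) = 796/811 ≈ 0.98150)
V(q) = -19 + 2*q
(V(-70) + a(-48))*(J - 1386) = ((-19 + 2*(-70)) + 204)*(796/811 - 1386) = ((-19 - 140) + 204)*(-1123250/811) = (-159 + 204)*(-1123250/811) = 45*(-1123250/811) = -50546250/811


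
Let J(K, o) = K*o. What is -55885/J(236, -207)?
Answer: 55885/48852 ≈ 1.1440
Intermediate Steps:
-55885/J(236, -207) = -55885/(236*(-207)) = -55885/(-48852) = -55885*(-1/48852) = 55885/48852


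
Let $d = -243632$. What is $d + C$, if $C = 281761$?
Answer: $38129$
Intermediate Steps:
$d + C = -243632 + 281761 = 38129$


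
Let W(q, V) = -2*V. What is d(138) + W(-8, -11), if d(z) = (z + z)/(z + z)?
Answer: 23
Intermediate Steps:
d(z) = 1 (d(z) = (2*z)/((2*z)) = (2*z)*(1/(2*z)) = 1)
d(138) + W(-8, -11) = 1 - 2*(-11) = 1 + 22 = 23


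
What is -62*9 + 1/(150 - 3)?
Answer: -82025/147 ≈ -557.99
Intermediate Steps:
-62*9 + 1/(150 - 3) = -558 + 1/147 = -82025/147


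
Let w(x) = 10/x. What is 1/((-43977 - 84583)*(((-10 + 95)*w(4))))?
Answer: -1/27319000 ≈ -3.6605e-8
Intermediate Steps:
1/((-43977 - 84583)*(((-10 + 95)*w(4)))) = 1/((-43977 - 84583)*(((-10 + 95)*(10/4)))) = 1/((-128560)*((85*(10*(¼))))) = -1/(128560*(85*(5/2))) = -1/(128560*425/2) = -1/128560*2/425 = -1/27319000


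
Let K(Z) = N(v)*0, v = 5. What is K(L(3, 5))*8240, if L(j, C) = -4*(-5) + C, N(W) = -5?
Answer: 0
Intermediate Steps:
L(j, C) = 20 + C
K(Z) = 0 (K(Z) = -5*0 = 0)
K(L(3, 5))*8240 = 0*8240 = 0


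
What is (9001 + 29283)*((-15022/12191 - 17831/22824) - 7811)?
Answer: -20806880774088883/69561846 ≈ -2.9911e+8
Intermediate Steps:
(9001 + 29283)*((-15022/12191 - 17831/22824) - 7811) = 38284*((-15022*1/12191 - 17831*1/22824) - 7811) = 38284*((-15022/12191 - 17831/22824) - 7811) = 38284*(-560239849/278247384 - 7811) = 38284*(-2173950556273/278247384) = -20806880774088883/69561846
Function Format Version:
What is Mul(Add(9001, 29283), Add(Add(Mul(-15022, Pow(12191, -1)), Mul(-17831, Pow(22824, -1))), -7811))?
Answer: Rational(-20806880774088883, 69561846) ≈ -2.9911e+8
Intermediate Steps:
Mul(Add(9001, 29283), Add(Add(Mul(-15022, Pow(12191, -1)), Mul(-17831, Pow(22824, -1))), -7811)) = Mul(38284, Add(Add(Mul(-15022, Rational(1, 12191)), Mul(-17831, Rational(1, 22824))), -7811)) = Mul(38284, Add(Add(Rational(-15022, 12191), Rational(-17831, 22824)), -7811)) = Mul(38284, Add(Rational(-560239849, 278247384), -7811)) = Mul(38284, Rational(-2173950556273, 278247384)) = Rational(-20806880774088883, 69561846)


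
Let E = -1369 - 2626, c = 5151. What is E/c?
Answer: -235/303 ≈ -0.77558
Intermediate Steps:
E = -3995
E/c = -3995/5151 = -3995*1/5151 = -235/303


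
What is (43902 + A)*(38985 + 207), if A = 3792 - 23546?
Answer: 946408416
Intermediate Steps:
A = -19754
(43902 + A)*(38985 + 207) = (43902 - 19754)*(38985 + 207) = 24148*39192 = 946408416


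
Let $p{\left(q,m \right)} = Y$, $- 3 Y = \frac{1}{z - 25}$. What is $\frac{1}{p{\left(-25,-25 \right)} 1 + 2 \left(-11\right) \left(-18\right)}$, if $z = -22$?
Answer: $\frac{141}{55837} \approx 0.0025252$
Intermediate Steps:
$Y = \frac{1}{141}$ ($Y = - \frac{1}{3 \left(-22 - 25\right)} = - \frac{1}{3 \left(-47\right)} = \left(- \frac{1}{3}\right) \left(- \frac{1}{47}\right) = \frac{1}{141} \approx 0.0070922$)
$p{\left(q,m \right)} = \frac{1}{141}$
$\frac{1}{p{\left(-25,-25 \right)} 1 + 2 \left(-11\right) \left(-18\right)} = \frac{1}{\frac{1}{141} \cdot 1 + 2 \left(-11\right) \left(-18\right)} = \frac{1}{\frac{1}{141} - -396} = \frac{1}{\frac{1}{141} + 396} = \frac{1}{\frac{55837}{141}} = \frac{141}{55837}$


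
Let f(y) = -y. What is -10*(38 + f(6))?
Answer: -320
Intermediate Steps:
-10*(38 + f(6)) = -10*(38 - 1*6) = -10*(38 - 6) = -10*32 = -320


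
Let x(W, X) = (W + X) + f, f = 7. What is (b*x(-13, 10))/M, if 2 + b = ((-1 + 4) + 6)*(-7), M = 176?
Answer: -65/44 ≈ -1.4773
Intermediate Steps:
x(W, X) = 7 + W + X (x(W, X) = (W + X) + 7 = 7 + W + X)
b = -65 (b = -2 + ((-1 + 4) + 6)*(-7) = -2 + (3 + 6)*(-7) = -2 + 9*(-7) = -2 - 63 = -65)
(b*x(-13, 10))/M = -65*(7 - 13 + 10)/176 = -65*4*(1/176) = -260*1/176 = -65/44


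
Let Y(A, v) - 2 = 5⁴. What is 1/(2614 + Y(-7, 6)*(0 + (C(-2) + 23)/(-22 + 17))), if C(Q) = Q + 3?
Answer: -5/1978 ≈ -0.0025278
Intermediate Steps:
C(Q) = 3 + Q
Y(A, v) = 627 (Y(A, v) = 2 + 5⁴ = 2 + 625 = 627)
1/(2614 + Y(-7, 6)*(0 + (C(-2) + 23)/(-22 + 17))) = 1/(2614 + 627*(0 + ((3 - 2) + 23)/(-22 + 17))) = 1/(2614 + 627*(0 + (1 + 23)/(-5))) = 1/(2614 + 627*(0 + 24*(-⅕))) = 1/(2614 + 627*(0 - 24/5)) = 1/(2614 + 627*(-24/5)) = 1/(2614 - 15048/5) = 1/(-1978/5) = -5/1978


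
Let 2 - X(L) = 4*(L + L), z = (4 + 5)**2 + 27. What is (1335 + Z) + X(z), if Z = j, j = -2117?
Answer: -1644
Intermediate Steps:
z = 108 (z = 9**2 + 27 = 81 + 27 = 108)
Z = -2117
X(L) = 2 - 8*L (X(L) = 2 - 4*(L + L) = 2 - 4*2*L = 2 - 8*L)
(1335 + Z) + X(z) = (1335 - 2117) + (2 - 8*108) = -782 + (2 - 864) = -782 - 862 = -1644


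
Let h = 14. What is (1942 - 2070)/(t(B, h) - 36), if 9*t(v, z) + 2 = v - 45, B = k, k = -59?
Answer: 576/215 ≈ 2.6791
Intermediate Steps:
B = -59
t(v, z) = -47/9 + v/9 (t(v, z) = -2/9 + (v - 45)/9 = -2/9 + (-45 + v)/9 = -2/9 + (-5 + v/9) = -47/9 + v/9)
(1942 - 2070)/(t(B, h) - 36) = (1942 - 2070)/((-47/9 + (⅑)*(-59)) - 36) = -128/((-47/9 - 59/9) - 36) = -128/(-106/9 - 36) = -128/(-430/9) = -128*(-9/430) = 576/215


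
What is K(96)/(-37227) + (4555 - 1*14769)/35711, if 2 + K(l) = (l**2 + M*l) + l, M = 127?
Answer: -1148094500/1329413397 ≈ -0.86361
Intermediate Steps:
K(l) = -2 + l**2 + 128*l (K(l) = -2 + ((l**2 + 127*l) + l) = -2 + (l**2 + 128*l) = -2 + l**2 + 128*l)
K(96)/(-37227) + (4555 - 1*14769)/35711 = (-2 + 96**2 + 128*96)/(-37227) + (4555 - 1*14769)/35711 = (-2 + 9216 + 12288)*(-1/37227) + (4555 - 14769)*(1/35711) = 21502*(-1/37227) - 10214*1/35711 = -21502/37227 - 10214/35711 = -1148094500/1329413397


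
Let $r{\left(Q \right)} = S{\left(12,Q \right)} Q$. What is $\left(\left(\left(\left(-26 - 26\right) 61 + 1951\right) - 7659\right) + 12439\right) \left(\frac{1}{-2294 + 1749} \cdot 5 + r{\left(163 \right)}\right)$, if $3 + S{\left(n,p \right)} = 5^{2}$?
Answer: $\frac{1391117007}{109} \approx 1.2763 \cdot 10^{7}$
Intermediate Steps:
$S{\left(n,p \right)} = 22$ ($S{\left(n,p \right)} = -3 + 5^{2} = -3 + 25 = 22$)
$r{\left(Q \right)} = 22 Q$
$\left(\left(\left(\left(-26 - 26\right) 61 + 1951\right) - 7659\right) + 12439\right) \left(\frac{1}{-2294 + 1749} \cdot 5 + r{\left(163 \right)}\right) = \left(\left(\left(\left(-26 - 26\right) 61 + 1951\right) - 7659\right) + 12439\right) \left(\frac{1}{-2294 + 1749} \cdot 5 + 22 \cdot 163\right) = \left(\left(\left(\left(-52\right) 61 + 1951\right) - 7659\right) + 12439\right) \left(\frac{1}{-545} \cdot 5 + 3586\right) = \left(\left(\left(-3172 + 1951\right) - 7659\right) + 12439\right) \left(\left(- \frac{1}{545}\right) 5 + 3586\right) = \left(\left(-1221 - 7659\right) + 12439\right) \left(- \frac{1}{109} + 3586\right) = \left(-8880 + 12439\right) \frac{390873}{109} = 3559 \cdot \frac{390873}{109} = \frac{1391117007}{109}$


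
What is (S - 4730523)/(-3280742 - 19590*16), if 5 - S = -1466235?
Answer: 3264283/3594182 ≈ 0.90821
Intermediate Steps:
S = 1466240 (S = 5 - 1*(-1466235) = 5 + 1466235 = 1466240)
(S - 4730523)/(-3280742 - 19590*16) = (1466240 - 4730523)/(-3280742 - 19590*16) = -3264283/(-3280742 - 313440) = -3264283/(-3594182) = -3264283*(-1/3594182) = 3264283/3594182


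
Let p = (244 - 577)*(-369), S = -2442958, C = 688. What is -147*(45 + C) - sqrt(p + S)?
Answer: -107751 - I*sqrt(2320081) ≈ -1.0775e+5 - 1523.2*I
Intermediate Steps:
p = 122877 (p = -333*(-369) = 122877)
-147*(45 + C) - sqrt(p + S) = -147*(45 + 688) - sqrt(122877 - 2442958) = -147*733 - sqrt(-2320081) = -107751 - I*sqrt(2320081)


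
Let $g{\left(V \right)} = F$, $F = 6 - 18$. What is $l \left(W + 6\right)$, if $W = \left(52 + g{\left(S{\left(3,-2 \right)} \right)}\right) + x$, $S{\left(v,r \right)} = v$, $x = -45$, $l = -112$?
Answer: $-112$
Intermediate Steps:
$F = -12$ ($F = 6 - 18 = -12$)
$g{\left(V \right)} = -12$
$W = -5$ ($W = \left(52 - 12\right) - 45 = 40 - 45 = -5$)
$l \left(W + 6\right) = - 112 \left(-5 + 6\right) = \left(-112\right) 1 = -112$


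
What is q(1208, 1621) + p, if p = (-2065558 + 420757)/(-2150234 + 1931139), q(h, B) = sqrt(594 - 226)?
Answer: 1644801/219095 + 4*sqrt(23) ≈ 26.691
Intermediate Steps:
q(h, B) = 4*sqrt(23) (q(h, B) = sqrt(368) = 4*sqrt(23))
p = 1644801/219095 (p = -1644801/(-219095) = -1644801*(-1/219095) = 1644801/219095 ≈ 7.5072)
q(1208, 1621) + p = 4*sqrt(23) + 1644801/219095 = 1644801/219095 + 4*sqrt(23)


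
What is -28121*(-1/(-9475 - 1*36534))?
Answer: -28121/46009 ≈ -0.61121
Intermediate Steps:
-28121*(-1/(-9475 - 1*36534)) = -28121*(-1/(-9475 - 36534)) = -28121/((-1*(-46009))) = -28121/46009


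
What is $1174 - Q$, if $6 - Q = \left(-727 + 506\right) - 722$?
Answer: $225$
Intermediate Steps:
$Q = 949$ ($Q = 6 - \left(\left(-727 + 506\right) - 722\right) = 6 - \left(-221 - 722\right) = 6 - -943 = 6 + 943 = 949$)
$1174 - Q = 1174 - 949 = 225$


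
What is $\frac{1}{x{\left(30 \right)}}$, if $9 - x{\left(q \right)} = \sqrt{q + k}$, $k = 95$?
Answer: $- \frac{9}{44} - \frac{5 \sqrt{5}}{44} \approx -0.45864$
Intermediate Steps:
$x{\left(q \right)} = 9 - \sqrt{95 + q}$ ($x{\left(q \right)} = 9 - \sqrt{q + 95} = 9 - \sqrt{95 + q}$)
$\frac{1}{x{\left(30 \right)}} = \frac{1}{9 - \sqrt{95 + 30}} = \frac{1}{9 - \sqrt{125}} = \frac{1}{9 - 5 \sqrt{5}}$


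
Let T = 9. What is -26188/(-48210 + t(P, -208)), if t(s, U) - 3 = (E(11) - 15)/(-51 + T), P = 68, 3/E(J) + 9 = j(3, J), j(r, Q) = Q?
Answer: 733264/1349787 ≈ 0.54324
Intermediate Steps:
E(J) = 3/(-9 + J)
t(s, U) = 93/28 (t(s, U) = 3 + (3/(-9 + 11) - 15)/(-51 + 9) = 3 + (3/2 - 15)/(-42) = 3 + (3*(½) - 15)*(-1/42) = 3 + (3/2 - 15)*(-1/42) = 3 - 27/2*(-1/42) = 3 + 9/28 = 93/28)
-26188/(-48210 + t(P, -208)) = -26188/(-48210 + 93/28) = -26188/(-1349787/28) = -26188*(-28/1349787) = 733264/1349787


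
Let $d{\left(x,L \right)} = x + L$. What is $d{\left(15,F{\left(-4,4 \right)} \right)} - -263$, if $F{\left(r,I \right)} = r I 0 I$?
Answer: $278$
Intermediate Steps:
$F{\left(r,I \right)} = 0$ ($F{\left(r,I \right)} = I r 0 I = 0 I = 0$)
$d{\left(x,L \right)} = L + x$
$d{\left(15,F{\left(-4,4 \right)} \right)} - -263 = \left(0 + 15\right) - -263 = 15 + 263 = 278$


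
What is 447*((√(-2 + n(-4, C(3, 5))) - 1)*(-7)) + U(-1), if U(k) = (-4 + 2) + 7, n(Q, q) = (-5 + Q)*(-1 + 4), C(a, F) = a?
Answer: 3134 - 3129*I*√29 ≈ 3134.0 - 16850.0*I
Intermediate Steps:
n(Q, q) = -15 + 3*Q (n(Q, q) = (-5 + Q)*3 = -15 + 3*Q)
U(k) = 5 (U(k) = -2 + 7 = 5)
447*((√(-2 + n(-4, C(3, 5))) - 1)*(-7)) + U(-1) = 447*((√(-2 + (-15 + 3*(-4))) - 1)*(-7)) + 5 = 447*((√(-2 + (-15 - 12)) - 1)*(-7)) + 5 = 447*((√(-2 - 27) - 1)*(-7)) + 5 = 447*((√(-29) - 1)*(-7)) + 5 = 447*((I*√29 - 1)*(-7)) + 5 = 447*((-1 + I*√29)*(-7)) + 5 = 447*(7 - 7*I*√29) + 5 = (3129 - 3129*I*√29) + 5 = 3134 - 3129*I*√29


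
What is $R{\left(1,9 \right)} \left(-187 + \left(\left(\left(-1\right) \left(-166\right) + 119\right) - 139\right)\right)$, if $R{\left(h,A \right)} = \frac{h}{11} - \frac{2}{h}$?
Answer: $\frac{861}{11} \approx 78.273$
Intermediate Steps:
$R{\left(h,A \right)} = - \frac{2}{h} + \frac{h}{11}$ ($R{\left(h,A \right)} = h \frac{1}{11} - \frac{2}{h} = \frac{h}{11} - \frac{2}{h} = - \frac{2}{h} + \frac{h}{11}$)
$R{\left(1,9 \right)} \left(-187 + \left(\left(\left(-1\right) \left(-166\right) + 119\right) - 139\right)\right) = \left(- \frac{2}{1} + \frac{1}{11} \cdot 1\right) \left(-187 + \left(\left(\left(-1\right) \left(-166\right) + 119\right) - 139\right)\right) = \left(\left(-2\right) 1 + \frac{1}{11}\right) \left(-187 + \left(\left(166 + 119\right) - 139\right)\right) = \left(-2 + \frac{1}{11}\right) \left(-187 + \left(285 - 139\right)\right) = - \frac{21 \left(-187 + 146\right)}{11} = \left(- \frac{21}{11}\right) \left(-41\right) = \frac{861}{11}$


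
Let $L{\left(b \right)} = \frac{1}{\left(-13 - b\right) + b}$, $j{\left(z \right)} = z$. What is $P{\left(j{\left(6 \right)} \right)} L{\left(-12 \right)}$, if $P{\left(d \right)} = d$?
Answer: $- \frac{6}{13} \approx -0.46154$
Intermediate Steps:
$L{\left(b \right)} = - \frac{1}{13}$ ($L{\left(b \right)} = \frac{1}{-13} = - \frac{1}{13}$)
$P{\left(j{\left(6 \right)} \right)} L{\left(-12 \right)} = 6 \left(- \frac{1}{13}\right) = - \frac{6}{13}$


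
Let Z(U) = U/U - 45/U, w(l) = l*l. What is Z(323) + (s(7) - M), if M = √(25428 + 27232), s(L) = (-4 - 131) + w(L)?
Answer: -27500/323 - 2*√13165 ≈ -314.62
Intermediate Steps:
w(l) = l²
s(L) = -135 + L² (s(L) = (-4 - 131) + L² = -135 + L²)
Z(U) = 1 - 45/U
M = 2*√13165 (M = √52660 = 2*√13165 ≈ 229.48)
Z(323) + (s(7) - M) = (-45 + 323)/323 + ((-135 + 7²) - 2*√13165) = (1/323)*278 + ((-135 + 49) - 2*√13165) = 278/323 + (-86 - 2*√13165) = -27500/323 - 2*√13165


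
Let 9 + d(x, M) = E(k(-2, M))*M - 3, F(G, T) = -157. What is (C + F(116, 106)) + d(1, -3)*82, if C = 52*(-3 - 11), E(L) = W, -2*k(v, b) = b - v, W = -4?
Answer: -885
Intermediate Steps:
k(v, b) = v/2 - b/2 (k(v, b) = -(b - v)/2 = v/2 - b/2)
E(L) = -4
C = -728 (C = 52*(-14) = -728)
d(x, M) = -12 - 4*M (d(x, M) = -9 + (-4*M - 3) = -9 + (-3 - 4*M) = -12 - 4*M)
(C + F(116, 106)) + d(1, -3)*82 = (-728 - 157) + (-12 - 4*(-3))*82 = -885 + (-12 + 12)*82 = -885 + 0*82 = -885 + 0 = -885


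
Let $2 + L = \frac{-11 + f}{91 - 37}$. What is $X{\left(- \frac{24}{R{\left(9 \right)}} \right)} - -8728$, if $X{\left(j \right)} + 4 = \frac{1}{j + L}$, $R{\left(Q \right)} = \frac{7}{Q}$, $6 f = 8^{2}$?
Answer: $\frac{325116174}{37267} \approx 8724.0$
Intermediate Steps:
$f = \frac{32}{3}$ ($f = \frac{8^{2}}{6} = \frac{1}{6} \cdot 64 = \frac{32}{3} \approx 10.667$)
$L = - \frac{325}{162}$ ($L = -2 + \frac{-11 + \frac{32}{3}}{91 - 37} = -2 - \frac{1}{3 \cdot 54} = -2 - \frac{1}{162} = - \frac{325}{162} \approx -2.0062$)
$X{\left(j \right)} = -4 + \frac{1}{- \frac{325}{162} + j}$ ($X{\left(j \right)} = -4 + \frac{1}{j - \frac{325}{162}} = -4 + \frac{1}{- \frac{325}{162} + j}$)
$X{\left(- \frac{24}{R{\left(9 \right)}} \right)} - -8728 = \frac{2 \left(731 - 324 \left(- \frac{24}{7 \cdot \frac{1}{9}}\right)\right)}{-325 + 162 \left(- \frac{24}{7 \cdot \frac{1}{9}}\right)} - -8728 = \frac{2 \left(731 - 324 \left(- \frac{24}{7 \cdot \frac{1}{9}}\right)\right)}{-325 + 162 \left(- \frac{24}{7 \cdot \frac{1}{9}}\right)} + 8728 = \frac{2 \left(731 - 324 \left(- \frac{24}{\frac{7}{9}}\right)\right)}{-325 + 162 \left(- \frac{24}{\frac{7}{9}}\right)} + 8728 = \frac{2 \left(731 - 324 \left(\left(-24\right) \frac{9}{7}\right)\right)}{-325 + 162 \left(\left(-24\right) \frac{9}{7}\right)} + 8728 = \frac{2 \left(731 - - \frac{69984}{7}\right)}{-325 + 162 \left(- \frac{216}{7}\right)} + 8728 = \frac{2 \left(731 + \frac{69984}{7}\right)}{-325 - \frac{34992}{7}} + 8728 = 2 \frac{1}{- \frac{37267}{7}} \cdot \frac{75101}{7} + 8728 = 2 \left(- \frac{7}{37267}\right) \frac{75101}{7} + 8728 = - \frac{150202}{37267} + 8728 = \frac{325116174}{37267}$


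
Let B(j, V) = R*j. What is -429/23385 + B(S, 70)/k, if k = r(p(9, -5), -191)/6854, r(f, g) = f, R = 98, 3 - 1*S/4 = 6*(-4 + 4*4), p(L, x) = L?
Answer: -481697201309/23385 ≈ -2.0599e+7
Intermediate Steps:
S = -276 (S = 12 - 24*(-4 + 4*4) = 12 - 24*(-4 + 16) = 12 - 24*12 = 12 - 4*72 = 12 - 288 = -276)
B(j, V) = 98*j
k = 9/6854 ≈ 0.0013131
-429/23385 + B(S, 70)/k = -429/23385 + (98*(-276))/(9/6854) = -429*1/23385 - 27048*6854/9 = -143/7795 - 61795664/3 = -481697201309/23385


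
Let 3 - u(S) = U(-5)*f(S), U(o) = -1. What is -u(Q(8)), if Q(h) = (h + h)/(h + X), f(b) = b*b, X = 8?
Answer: -4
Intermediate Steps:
f(b) = b²
Q(h) = 2*h/(8 + h) (Q(h) = (h + h)/(h + 8) = (2*h)/(8 + h) = 2*h/(8 + h))
u(S) = 3 + S² (u(S) = 3 - (-1)*S² = 3 + S²)
-u(Q(8)) = -(3 + (2*8/(8 + 8))²) = -(3 + (2*8/16)²) = -(3 + (2*8*(1/16))²) = -(3 + 1²) = -(3 + 1) = -1*4 = -4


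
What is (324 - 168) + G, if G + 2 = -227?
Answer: -73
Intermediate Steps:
G = -229 (G = -2 - 227 = -229)
(324 - 168) + G = (324 - 168) - 229 = 156 - 229 = -73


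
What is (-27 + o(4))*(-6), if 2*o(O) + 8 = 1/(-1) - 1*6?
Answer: 207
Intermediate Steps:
o(O) = -15/2 (o(O) = -4 + (1/(-1) - 1*6)/2 = -4 + (-1 - 6)/2 = -4 + (½)*(-7) = -4 - 7/2 = -15/2)
(-27 + o(4))*(-6) = (-27 - 15/2)*(-6) = -69/2*(-6) = 207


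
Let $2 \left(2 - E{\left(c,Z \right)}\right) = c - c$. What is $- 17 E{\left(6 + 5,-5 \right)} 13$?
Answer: $-442$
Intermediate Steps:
$E{\left(c,Z \right)} = 2$ ($E{\left(c,Z \right)} = 2 - \frac{c - c}{2} = 2 - 0 = 2 + 0 = 2$)
$- 17 E{\left(6 + 5,-5 \right)} 13 = \left(-17\right) 2 \cdot 13 = \left(-34\right) 13 = -442$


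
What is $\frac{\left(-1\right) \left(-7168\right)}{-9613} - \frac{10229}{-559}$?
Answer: $\frac{94324465}{5373667} \approx 17.553$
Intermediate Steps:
$\frac{\left(-1\right) \left(-7168\right)}{-9613} - \frac{10229}{-559} = 7168 \left(- \frac{1}{9613}\right) - - \frac{10229}{559} = - \frac{7168}{9613} + \frac{10229}{559} = \frac{94324465}{5373667}$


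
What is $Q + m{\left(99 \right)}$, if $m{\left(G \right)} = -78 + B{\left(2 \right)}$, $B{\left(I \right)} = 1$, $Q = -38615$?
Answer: $-38692$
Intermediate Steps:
$m{\left(G \right)} = -77$ ($m{\left(G \right)} = -78 + 1 = -77$)
$Q + m{\left(99 \right)} = -38615 - 77 = -38692$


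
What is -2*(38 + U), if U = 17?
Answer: -110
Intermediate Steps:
-2*(38 + U) = -2*(38 + 17) = -2*55 = -110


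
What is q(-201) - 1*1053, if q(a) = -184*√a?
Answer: -1053 - 184*I*√201 ≈ -1053.0 - 2608.6*I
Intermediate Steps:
q(-201) - 1*1053 = -184*I*√201 - 1*1053 = -184*I*√201 - 1053 = -1053 - 184*I*√201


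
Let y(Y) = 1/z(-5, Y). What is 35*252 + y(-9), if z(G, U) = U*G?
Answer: 396901/45 ≈ 8820.0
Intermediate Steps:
z(G, U) = G*U
y(Y) = -1/(5*Y) (y(Y) = 1/(-5*Y) = -1/(5*Y))
35*252 + y(-9) = 35*252 - 1/5/(-9) = 8820 - 1/5*(-1/9) = 8820 + 1/45 = 396901/45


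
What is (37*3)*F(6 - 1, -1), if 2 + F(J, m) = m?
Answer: -333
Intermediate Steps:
F(J, m) = -2 + m
(37*3)*F(6 - 1, -1) = (37*3)*(-2 - 1) = 111*(-3) = -333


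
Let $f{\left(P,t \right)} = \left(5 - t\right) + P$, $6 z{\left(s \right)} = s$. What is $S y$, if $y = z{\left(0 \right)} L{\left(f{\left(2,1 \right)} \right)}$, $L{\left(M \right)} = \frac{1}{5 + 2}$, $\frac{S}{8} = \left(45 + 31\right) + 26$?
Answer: $0$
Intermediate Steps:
$z{\left(s \right)} = \frac{s}{6}$
$f{\left(P,t \right)} = 5 + P - t$
$S = 816$ ($S = 8 \left(\left(45 + 31\right) + 26\right) = 8 \left(76 + 26\right) = 8 \cdot 102 = 816$)
$L{\left(M \right)} = \frac{1}{7}$
$y = 0$ ($y = \frac{1}{6} \cdot 0 \cdot \frac{1}{7} = 0 \cdot \frac{1}{7} = 0$)
$S y = 816 \cdot 0 = 0$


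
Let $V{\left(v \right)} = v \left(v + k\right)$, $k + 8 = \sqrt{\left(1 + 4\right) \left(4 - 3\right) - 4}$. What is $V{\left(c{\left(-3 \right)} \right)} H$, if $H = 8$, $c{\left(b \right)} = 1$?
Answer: $-48$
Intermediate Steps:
$k = -7$ ($k = -8 + \sqrt{\left(1 + 4\right) \left(4 - 3\right) - 4} = -8 + \sqrt{5 \cdot 1 - 4} = -8 + \sqrt{5 - 4} = -8 + \sqrt{1} = -8 + 1 = -7$)
$V{\left(v \right)} = v \left(-7 + v\right)$ ($V{\left(v \right)} = v \left(v - 7\right) = v \left(-7 + v\right)$)
$V{\left(c{\left(-3 \right)} \right)} H = 1 \left(-7 + 1\right) 8 = 1 \left(-6\right) 8 = \left(-6\right) 8 = -48$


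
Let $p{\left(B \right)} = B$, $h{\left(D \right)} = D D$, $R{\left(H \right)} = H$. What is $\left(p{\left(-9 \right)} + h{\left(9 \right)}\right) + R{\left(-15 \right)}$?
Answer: $57$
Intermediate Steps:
$h{\left(D \right)} = D^{2}$
$\left(p{\left(-9 \right)} + h{\left(9 \right)}\right) + R{\left(-15 \right)} = \left(-9 + 9^{2}\right) - 15 = \left(-9 + 81\right) - 15 = 72 - 15 = 57$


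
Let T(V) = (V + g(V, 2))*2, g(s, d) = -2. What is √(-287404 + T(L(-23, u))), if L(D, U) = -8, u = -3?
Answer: 24*I*√499 ≈ 536.12*I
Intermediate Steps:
T(V) = -4 + 2*V (T(V) = (V - 2)*2 = (-2 + V)*2 = -4 + 2*V)
√(-287404 + T(L(-23, u))) = √(-287404 + (-4 + 2*(-8))) = √(-287404 + (-4 - 16)) = √(-287404 - 20) = √(-287424) = 24*I*√499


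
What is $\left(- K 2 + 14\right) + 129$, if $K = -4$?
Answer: $151$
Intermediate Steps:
$\left(- K 2 + 14\right) + 129 = \left(\left(-1\right) \left(-4\right) 2 + 14\right) + 129 = \left(4 \cdot 2 + 14\right) + 129 = \left(8 + 14\right) + 129 = 22 + 129 = 151$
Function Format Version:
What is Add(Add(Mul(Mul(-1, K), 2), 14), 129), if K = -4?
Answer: 151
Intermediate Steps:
Add(Add(Mul(Mul(-1, K), 2), 14), 129) = Add(Add(Mul(Mul(-1, -4), 2), 14), 129) = Add(Add(Mul(4, 2), 14), 129) = Add(Add(8, 14), 129) = Add(22, 129) = 151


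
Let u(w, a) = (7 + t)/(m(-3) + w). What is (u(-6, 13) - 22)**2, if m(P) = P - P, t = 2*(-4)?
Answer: 17161/36 ≈ 476.69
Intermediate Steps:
t = -8
m(P) = 0
u(w, a) = -1/w (u(w, a) = (7 - 8)/(0 + w) = -1/w)
(u(-6, 13) - 22)**2 = (-1/(-6) - 22)**2 = (-1*(-1/6) - 22)**2 = (1/6 - 22)**2 = (-131/6)**2 = 17161/36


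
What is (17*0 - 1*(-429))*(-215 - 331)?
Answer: -234234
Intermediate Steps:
(17*0 - 1*(-429))*(-215 - 331) = (0 + 429)*(-546) = 429*(-546) = -234234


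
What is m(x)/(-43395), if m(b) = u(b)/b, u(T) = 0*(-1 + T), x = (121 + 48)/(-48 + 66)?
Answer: 0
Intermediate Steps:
x = 169/18 ≈ 9.3889
u(T) = 0
m(b) = 0 (m(b) = 0/b = 0)
m(x)/(-43395) = 0/(-43395) = 0*(-1/43395) = 0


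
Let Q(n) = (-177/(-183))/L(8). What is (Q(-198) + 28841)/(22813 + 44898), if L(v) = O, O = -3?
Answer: 5277844/12391113 ≈ 0.42594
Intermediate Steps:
L(v) = -3
Q(n) = -59/183 (Q(n) = -177/(-183)/(-3) = -177*(-1/183)*(-⅓) = (59/61)*(-⅓) = -59/183)
(Q(-198) + 28841)/(22813 + 44898) = (-59/183 + 28841)/(22813 + 44898) = (5277844/183)/67711 = (5277844/183)*(1/67711) = 5277844/12391113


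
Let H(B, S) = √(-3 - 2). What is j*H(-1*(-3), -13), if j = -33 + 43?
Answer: 10*I*√5 ≈ 22.361*I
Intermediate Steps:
j = 10
H(B, S) = I*√5 (H(B, S) = √(-5) = I*√5)
j*H(-1*(-3), -13) = 10*(I*√5) = 10*I*√5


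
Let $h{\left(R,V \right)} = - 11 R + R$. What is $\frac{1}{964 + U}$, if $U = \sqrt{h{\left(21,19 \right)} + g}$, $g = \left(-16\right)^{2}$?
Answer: $\frac{482}{464625} - \frac{\sqrt{46}}{929250} \approx 0.0010301$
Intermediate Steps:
$h{\left(R,V \right)} = - 10 R$
$g = 256$
$U = \sqrt{46}$ ($U = \sqrt{\left(-10\right) 21 + 256} = \sqrt{-210 + 256} = \sqrt{46} \approx 6.7823$)
$\frac{1}{964 + U} = \frac{1}{964 + \sqrt{46}}$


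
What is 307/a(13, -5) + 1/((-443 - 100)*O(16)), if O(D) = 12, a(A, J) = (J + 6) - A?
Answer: -83351/3258 ≈ -25.583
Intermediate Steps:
a(A, J) = 6 + J - A (a(A, J) = (6 + J) - A = 6 + J - A)
307/a(13, -5) + 1/((-443 - 100)*O(16)) = 307/(6 - 5 - 1*13) + 1/(-443 - 100*12) = 307/(6 - 5 - 13) + (1/12)/(-543) = 307/(-12) - 1/543*1/12 = 307*(-1/12) - 1/6516 = -307/12 - 1/6516 = -83351/3258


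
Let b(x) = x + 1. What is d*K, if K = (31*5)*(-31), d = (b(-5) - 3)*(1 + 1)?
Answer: 67270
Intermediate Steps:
b(x) = 1 + x
d = -14 (d = ((1 - 5) - 3)*(1 + 1) = (-4 - 3)*2 = -7*2 = -14)
K = -4805 (K = 155*(-31) = -4805)
d*K = -14*(-4805) = 67270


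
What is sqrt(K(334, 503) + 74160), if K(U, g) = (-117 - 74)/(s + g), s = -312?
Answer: sqrt(74159) ≈ 272.32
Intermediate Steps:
K(U, g) = -191/(-312 + g) (K(U, g) = (-117 - 74)/(-312 + g) = -191/(-312 + g))
sqrt(K(334, 503) + 74160) = sqrt(-191/(-312 + 503) + 74160) = sqrt(-191/191 + 74160) = sqrt(-191*1/191 + 74160) = sqrt(-1 + 74160) = sqrt(74159)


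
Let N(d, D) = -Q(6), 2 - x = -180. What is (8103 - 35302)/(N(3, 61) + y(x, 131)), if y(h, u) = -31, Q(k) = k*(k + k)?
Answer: 27199/103 ≈ 264.07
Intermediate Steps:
x = 182 (x = 2 - 1*(-180) = 2 + 180 = 182)
Q(k) = 2*k² (Q(k) = k*(2*k) = 2*k²)
N(d, D) = -72 (N(d, D) = -2*6² = -2*36 = -1*72 = -72)
(8103 - 35302)/(N(3, 61) + y(x, 131)) = (8103 - 35302)/(-72 - 31) = -27199/(-103) = -27199*(-1/103) = 27199/103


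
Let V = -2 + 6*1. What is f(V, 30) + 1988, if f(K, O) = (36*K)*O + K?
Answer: 6312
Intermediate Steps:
V = 4 (V = -2 + 6 = 4)
f(K, O) = K + 36*K*O (f(K, O) = 36*K*O + K = K + 36*K*O)
f(V, 30) + 1988 = 4*(1 + 36*30) + 1988 = 4*(1 + 1080) + 1988 = 4*1081 + 1988 = 4324 + 1988 = 6312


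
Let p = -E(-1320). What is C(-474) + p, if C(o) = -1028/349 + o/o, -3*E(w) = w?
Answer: -154239/349 ≈ -441.95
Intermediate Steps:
E(w) = -w/3
C(o) = -679/349 (C(o) = -1028*1/349 + 1 = -1028/349 + 1 = -679/349)
p = -440 (p = -(-1)*(-1320)/3 = -1*440 = -440)
C(-474) + p = -679/349 - 440 = -154239/349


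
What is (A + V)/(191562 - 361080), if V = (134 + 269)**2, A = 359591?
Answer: -87000/28253 ≈ -3.0793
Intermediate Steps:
V = 162409 (V = 403**2 = 162409)
(A + V)/(191562 - 361080) = (359591 + 162409)/(191562 - 361080) = 522000/(-169518) = 522000*(-1/169518) = -87000/28253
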